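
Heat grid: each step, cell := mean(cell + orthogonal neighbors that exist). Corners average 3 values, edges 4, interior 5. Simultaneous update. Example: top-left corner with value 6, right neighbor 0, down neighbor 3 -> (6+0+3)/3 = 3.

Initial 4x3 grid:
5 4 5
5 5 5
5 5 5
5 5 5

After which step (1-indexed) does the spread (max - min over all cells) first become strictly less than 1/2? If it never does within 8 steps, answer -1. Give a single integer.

Step 1: max=5, min=14/3, spread=1/3
  -> spread < 1/2 first at step 1
Step 2: max=5, min=1133/240, spread=67/240
Step 3: max=5, min=10363/2160, spread=437/2160
Step 4: max=4991/1000, min=4162469/864000, spread=29951/172800
Step 5: max=16796/3375, min=37664179/7776000, spread=206761/1555200
Step 6: max=26834329/5400000, min=15095804429/3110400000, spread=14430763/124416000
Step 7: max=2142347273/432000000, min=908012258311/186624000000, spread=139854109/1492992000
Step 8: max=192548771023/38880000000, min=54564728109749/11197440000000, spread=7114543559/89579520000

Answer: 1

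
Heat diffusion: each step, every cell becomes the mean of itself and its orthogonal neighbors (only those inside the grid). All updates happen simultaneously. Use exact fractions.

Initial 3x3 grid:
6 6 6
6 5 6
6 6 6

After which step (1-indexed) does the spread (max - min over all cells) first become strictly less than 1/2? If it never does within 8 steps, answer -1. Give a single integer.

Answer: 1

Derivation:
Step 1: max=6, min=23/4, spread=1/4
  -> spread < 1/2 first at step 1
Step 2: max=471/80, min=144/25, spread=51/400
Step 3: max=2113/360, min=27977/4800, spread=589/14400
Step 4: max=1686919/288000, min=175057/30000, spread=31859/1440000
Step 5: max=10535279/1800000, min=100988393/17280000, spread=751427/86400000
Step 6: max=6065736871/1036800000, min=631365313/108000000, spread=23149331/5184000000
Step 7: max=37905068111/6480000000, min=363765345737/62208000000, spread=616540643/311040000000
Step 8: max=21830947991239/3732480000000, min=2273687546017/388800000000, spread=17737747379/18662400000000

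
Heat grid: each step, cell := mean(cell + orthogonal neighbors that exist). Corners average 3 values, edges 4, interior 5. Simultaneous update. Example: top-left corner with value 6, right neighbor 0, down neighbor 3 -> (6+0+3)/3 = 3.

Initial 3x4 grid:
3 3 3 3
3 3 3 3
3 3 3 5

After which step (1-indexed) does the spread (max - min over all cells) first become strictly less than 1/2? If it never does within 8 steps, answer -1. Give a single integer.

Step 1: max=11/3, min=3, spread=2/3
Step 2: max=32/9, min=3, spread=5/9
Step 3: max=365/108, min=3, spread=41/108
  -> spread < 1/2 first at step 3
Step 4: max=43097/12960, min=3, spread=4217/12960
Step 5: max=2541949/777600, min=10879/3600, spread=38417/155520
Step 6: max=151168211/46656000, min=218597/72000, spread=1903471/9331200
Step 7: max=8999069089/2799360000, min=6595759/2160000, spread=18038617/111974400
Step 8: max=537152982851/167961600000, min=596126759/194400000, spread=883978523/6718464000

Answer: 3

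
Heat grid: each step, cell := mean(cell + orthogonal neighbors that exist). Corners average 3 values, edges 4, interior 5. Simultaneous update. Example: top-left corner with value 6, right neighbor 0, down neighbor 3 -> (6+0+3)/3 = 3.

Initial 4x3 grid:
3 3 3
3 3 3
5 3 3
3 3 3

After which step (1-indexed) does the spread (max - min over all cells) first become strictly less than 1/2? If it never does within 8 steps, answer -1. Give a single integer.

Step 1: max=11/3, min=3, spread=2/3
Step 2: max=211/60, min=3, spread=31/60
Step 3: max=1831/540, min=3, spread=211/540
  -> spread < 1/2 first at step 3
Step 4: max=178897/54000, min=2747/900, spread=14077/54000
Step 5: max=1598407/486000, min=165683/54000, spread=5363/24300
Step 6: max=47480809/14580000, min=92869/30000, spread=93859/583200
Step 7: max=2834674481/874800000, min=151136467/48600000, spread=4568723/34992000
Step 8: max=169244435629/52488000000, min=4555618889/1458000000, spread=8387449/83980800

Answer: 3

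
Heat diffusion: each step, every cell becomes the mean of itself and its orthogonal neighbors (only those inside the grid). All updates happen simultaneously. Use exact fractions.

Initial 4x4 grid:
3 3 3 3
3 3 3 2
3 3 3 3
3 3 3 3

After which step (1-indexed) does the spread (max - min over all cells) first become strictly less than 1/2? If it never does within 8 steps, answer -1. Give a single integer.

Answer: 1

Derivation:
Step 1: max=3, min=8/3, spread=1/3
  -> spread < 1/2 first at step 1
Step 2: max=3, min=329/120, spread=31/120
Step 3: max=3, min=3029/1080, spread=211/1080
Step 4: max=3, min=307157/108000, spread=16843/108000
Step 5: max=26921/9000, min=2777357/972000, spread=130111/972000
Step 6: max=1612841/540000, min=83837633/29160000, spread=3255781/29160000
Step 7: max=1608893/540000, min=2524046309/874800000, spread=82360351/874800000
Step 8: max=289093559/97200000, min=75980683109/26244000000, spread=2074577821/26244000000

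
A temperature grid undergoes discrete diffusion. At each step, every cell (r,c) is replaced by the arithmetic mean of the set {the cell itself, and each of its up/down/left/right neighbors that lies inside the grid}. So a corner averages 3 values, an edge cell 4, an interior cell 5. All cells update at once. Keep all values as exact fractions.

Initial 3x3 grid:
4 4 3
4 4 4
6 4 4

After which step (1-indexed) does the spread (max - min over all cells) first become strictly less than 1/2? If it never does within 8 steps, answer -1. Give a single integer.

Answer: 4

Derivation:
Step 1: max=14/3, min=11/3, spread=1
Step 2: max=41/9, min=67/18, spread=5/6
Step 3: max=473/108, min=823/216, spread=41/72
Step 4: max=27853/6480, min=50501/12960, spread=347/864
  -> spread < 1/2 first at step 4
Step 5: max=1645181/388800, min=3071287/777600, spread=2921/10368
Step 6: max=97764457/23328000, min=186299789/46656000, spread=24611/124416
Step 7: max=5822871329/1399680000, min=11257000783/2799360000, spread=207329/1492992
Step 8: max=347667293413/83980800000, min=678959883701/167961600000, spread=1746635/17915904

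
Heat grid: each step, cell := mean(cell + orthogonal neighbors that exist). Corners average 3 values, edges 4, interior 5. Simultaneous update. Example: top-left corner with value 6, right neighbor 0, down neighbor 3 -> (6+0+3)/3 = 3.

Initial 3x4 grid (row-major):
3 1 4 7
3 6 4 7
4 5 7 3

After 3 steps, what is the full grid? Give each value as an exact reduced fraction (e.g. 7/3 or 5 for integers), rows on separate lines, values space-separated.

After step 1:
  7/3 7/2 4 6
  4 19/5 28/5 21/4
  4 11/2 19/4 17/3
After step 2:
  59/18 409/120 191/40 61/12
  53/15 112/25 117/25 1351/240
  9/2 361/80 1291/240 47/9
After step 3:
  3679/1080 14347/3600 673/150 413/80
  3553/900 24737/6000 7483/1500 74213/14400
  3011/720 11323/2400 35629/7200 5843/1080

Answer: 3679/1080 14347/3600 673/150 413/80
3553/900 24737/6000 7483/1500 74213/14400
3011/720 11323/2400 35629/7200 5843/1080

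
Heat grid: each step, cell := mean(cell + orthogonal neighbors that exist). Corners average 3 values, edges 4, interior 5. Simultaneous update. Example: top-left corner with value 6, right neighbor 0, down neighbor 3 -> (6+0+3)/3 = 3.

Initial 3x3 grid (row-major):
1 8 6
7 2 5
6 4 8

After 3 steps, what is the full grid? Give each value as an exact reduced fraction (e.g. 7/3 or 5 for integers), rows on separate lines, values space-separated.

Answer: 10697/2160 71369/14400 5821/1080
2881/600 5213/1000 25123/4800
1379/270 9143/1800 11737/2160

Derivation:
After step 1:
  16/3 17/4 19/3
  4 26/5 21/4
  17/3 5 17/3
After step 2:
  163/36 1267/240 95/18
  101/20 237/50 449/80
  44/9 323/60 191/36
After step 3:
  10697/2160 71369/14400 5821/1080
  2881/600 5213/1000 25123/4800
  1379/270 9143/1800 11737/2160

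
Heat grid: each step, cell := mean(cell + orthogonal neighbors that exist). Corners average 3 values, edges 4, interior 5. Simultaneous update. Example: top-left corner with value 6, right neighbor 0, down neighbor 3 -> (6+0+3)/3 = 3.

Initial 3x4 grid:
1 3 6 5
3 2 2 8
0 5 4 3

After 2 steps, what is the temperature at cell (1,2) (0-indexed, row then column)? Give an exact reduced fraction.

Step 1: cell (1,2) = 22/5
Step 2: cell (1,2) = 97/25
Full grid after step 2:
  41/18 37/12 133/30 89/18
  19/8 293/100 97/25 607/120
  83/36 143/48 313/80 13/3

Answer: 97/25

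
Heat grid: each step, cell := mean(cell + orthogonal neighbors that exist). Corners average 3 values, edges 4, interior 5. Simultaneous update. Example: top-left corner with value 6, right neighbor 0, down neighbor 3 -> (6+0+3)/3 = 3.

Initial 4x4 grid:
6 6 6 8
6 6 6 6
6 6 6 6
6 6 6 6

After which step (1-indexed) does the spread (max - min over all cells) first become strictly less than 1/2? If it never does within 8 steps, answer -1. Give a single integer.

Step 1: max=20/3, min=6, spread=2/3
Step 2: max=59/9, min=6, spread=5/9
Step 3: max=689/108, min=6, spread=41/108
  -> spread < 1/2 first at step 3
Step 4: max=20483/3240, min=6, spread=1043/3240
Step 5: max=608753/97200, min=6, spread=25553/97200
Step 6: max=18167459/2916000, min=54079/9000, spread=645863/2916000
Step 7: max=542521691/87480000, min=360971/60000, spread=16225973/87480000
Step 8: max=16223877983/2624400000, min=162701/27000, spread=409340783/2624400000

Answer: 3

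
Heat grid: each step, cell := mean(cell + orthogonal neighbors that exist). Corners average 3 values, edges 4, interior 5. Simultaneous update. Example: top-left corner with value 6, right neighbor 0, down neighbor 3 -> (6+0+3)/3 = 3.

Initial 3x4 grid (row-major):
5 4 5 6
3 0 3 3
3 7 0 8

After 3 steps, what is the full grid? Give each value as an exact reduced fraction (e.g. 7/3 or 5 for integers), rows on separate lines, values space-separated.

After step 1:
  4 7/2 9/2 14/3
  11/4 17/5 11/5 5
  13/3 5/2 9/2 11/3
After step 2:
  41/12 77/20 223/60 85/18
  869/240 287/100 98/25 233/60
  115/36 221/60 193/60 79/18
After step 3:
  871/240 1039/300 3647/900 1109/270
  47167/14400 21533/6000 2641/750 15223/3600
  7559/2160 2917/900 1711/450 517/135

Answer: 871/240 1039/300 3647/900 1109/270
47167/14400 21533/6000 2641/750 15223/3600
7559/2160 2917/900 1711/450 517/135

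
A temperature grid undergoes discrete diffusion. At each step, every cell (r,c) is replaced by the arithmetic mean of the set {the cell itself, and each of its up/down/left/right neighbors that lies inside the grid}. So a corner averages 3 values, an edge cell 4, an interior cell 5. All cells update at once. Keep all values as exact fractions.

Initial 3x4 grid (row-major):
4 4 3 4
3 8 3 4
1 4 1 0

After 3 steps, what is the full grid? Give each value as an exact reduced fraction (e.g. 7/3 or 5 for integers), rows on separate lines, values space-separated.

After step 1:
  11/3 19/4 7/2 11/3
  4 22/5 19/5 11/4
  8/3 7/2 2 5/3
After step 2:
  149/36 979/240 943/240 119/36
  221/60 409/100 329/100 713/240
  61/18 377/120 329/120 77/36
After step 3:
  8569/2160 29227/7200 26287/7200 1837/540
  13771/3600 21941/6000 10213/3000 42139/14400
  3677/1080 6013/1800 10181/3600 5653/2160

Answer: 8569/2160 29227/7200 26287/7200 1837/540
13771/3600 21941/6000 10213/3000 42139/14400
3677/1080 6013/1800 10181/3600 5653/2160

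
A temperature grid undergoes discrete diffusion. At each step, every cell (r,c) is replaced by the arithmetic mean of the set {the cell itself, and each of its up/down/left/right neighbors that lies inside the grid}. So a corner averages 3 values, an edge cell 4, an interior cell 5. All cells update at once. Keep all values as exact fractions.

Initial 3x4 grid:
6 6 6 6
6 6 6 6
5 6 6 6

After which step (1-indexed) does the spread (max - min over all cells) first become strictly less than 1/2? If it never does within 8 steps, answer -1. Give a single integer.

Step 1: max=6, min=17/3, spread=1/3
  -> spread < 1/2 first at step 1
Step 2: max=6, min=103/18, spread=5/18
Step 3: max=6, min=1255/216, spread=41/216
Step 4: max=6, min=151303/25920, spread=4217/25920
Step 5: max=43121/7200, min=9122051/1555200, spread=38417/311040
Step 6: max=861403/144000, min=548671789/93312000, spread=1903471/18662400
Step 7: max=25804241/4320000, min=32991330911/5598720000, spread=18038617/223948800
Step 8: max=2319873241/388800000, min=1982271017149/335923200000, spread=883978523/13436928000

Answer: 1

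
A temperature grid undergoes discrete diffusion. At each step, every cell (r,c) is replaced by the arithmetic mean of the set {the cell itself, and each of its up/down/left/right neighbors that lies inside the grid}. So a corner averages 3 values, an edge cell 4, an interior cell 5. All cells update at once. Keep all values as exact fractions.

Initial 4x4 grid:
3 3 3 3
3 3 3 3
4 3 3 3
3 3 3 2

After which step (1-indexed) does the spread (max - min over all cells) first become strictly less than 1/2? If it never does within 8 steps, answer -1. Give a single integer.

Step 1: max=10/3, min=8/3, spread=2/3
Step 2: max=391/120, min=49/18, spread=193/360
Step 3: max=6857/2160, min=607/216, spread=787/2160
  -> spread < 1/2 first at step 3
Step 4: max=339403/108000, min=92561/32400, spread=92599/324000
Step 5: max=10081747/3240000, min=2810987/972000, spread=2135371/9720000
Step 6: max=18798571/6075000, min=85090007/29160000, spread=25715669/145800000
Step 7: max=8977893151/2916000000, min=513877141/174960000, spread=1239822403/8748000000
Step 8: max=134184223589/43740000000, min=77477878511/26244000000, spread=3790819553/32805000000

Answer: 3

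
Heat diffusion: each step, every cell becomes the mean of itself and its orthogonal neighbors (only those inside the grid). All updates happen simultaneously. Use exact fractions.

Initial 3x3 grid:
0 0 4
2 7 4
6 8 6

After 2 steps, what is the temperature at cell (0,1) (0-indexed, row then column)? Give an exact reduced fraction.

Step 1: cell (0,1) = 11/4
Step 2: cell (0,1) = 617/240
Full grid after step 2:
  43/18 617/240 32/9
  279/80 227/50 1087/240
  95/18 1337/240 6

Answer: 617/240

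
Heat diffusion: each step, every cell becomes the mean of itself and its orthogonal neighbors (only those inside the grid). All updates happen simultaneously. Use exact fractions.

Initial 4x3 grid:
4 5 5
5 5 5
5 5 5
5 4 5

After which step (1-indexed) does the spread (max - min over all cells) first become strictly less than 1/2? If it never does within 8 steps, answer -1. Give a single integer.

Answer: 1

Derivation:
Step 1: max=5, min=14/3, spread=1/3
  -> spread < 1/2 first at step 1
Step 2: max=5, min=1133/240, spread=67/240
Step 3: max=709/144, min=5159/1080, spread=317/2160
Step 4: max=58877/12000, min=4150949/864000, spread=17639/172800
Step 5: max=12669913/2592000, min=37403359/7776000, spread=30319/388800
Step 6: max=758173147/155520000, min=2249847041/466560000, spread=61681/1166400
Step 7: max=561121433/115200000, min=135088173019/27993600000, spread=1580419/34992000
Step 8: max=2723711985707/559872000000, min=8114673805121/1679616000000, spread=7057769/209952000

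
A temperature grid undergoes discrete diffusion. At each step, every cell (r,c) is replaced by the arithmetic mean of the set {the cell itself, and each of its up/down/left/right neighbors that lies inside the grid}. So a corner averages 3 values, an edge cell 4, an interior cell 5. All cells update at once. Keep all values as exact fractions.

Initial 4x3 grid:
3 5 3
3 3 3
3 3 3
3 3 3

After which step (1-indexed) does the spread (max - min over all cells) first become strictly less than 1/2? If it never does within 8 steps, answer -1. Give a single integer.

Answer: 3

Derivation:
Step 1: max=11/3, min=3, spread=2/3
Step 2: max=427/120, min=3, spread=67/120
Step 3: max=3677/1080, min=3, spread=437/1080
  -> spread < 1/2 first at step 3
Step 4: max=1453531/432000, min=1509/500, spread=29951/86400
Step 5: max=12879821/3888000, min=10283/3375, spread=206761/777600
Step 6: max=5121795571/1555200000, min=8265671/2700000, spread=14430763/62208000
Step 7: max=305043741689/93312000000, min=665652727/216000000, spread=139854109/746496000
Step 8: max=18218631890251/5598720000000, min=60171228977/19440000000, spread=7114543559/44789760000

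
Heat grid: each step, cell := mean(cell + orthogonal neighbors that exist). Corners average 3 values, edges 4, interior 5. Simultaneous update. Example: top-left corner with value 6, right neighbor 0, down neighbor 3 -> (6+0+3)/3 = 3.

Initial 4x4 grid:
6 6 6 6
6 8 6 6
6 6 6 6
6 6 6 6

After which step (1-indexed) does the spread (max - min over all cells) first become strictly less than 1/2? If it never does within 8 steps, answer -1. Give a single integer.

Step 1: max=13/2, min=6, spread=1/2
Step 2: max=161/25, min=6, spread=11/25
  -> spread < 1/2 first at step 2
Step 3: max=7567/1200, min=6, spread=367/1200
Step 4: max=33971/5400, min=1813/300, spread=1337/5400
Step 5: max=1013669/162000, min=54469/9000, spread=33227/162000
Step 6: max=30374327/4860000, min=328049/54000, spread=849917/4860000
Step 7: max=908514347/145800000, min=4928533/810000, spread=21378407/145800000
Step 8: max=27210462371/4374000000, min=1481688343/243000000, spread=540072197/4374000000

Answer: 2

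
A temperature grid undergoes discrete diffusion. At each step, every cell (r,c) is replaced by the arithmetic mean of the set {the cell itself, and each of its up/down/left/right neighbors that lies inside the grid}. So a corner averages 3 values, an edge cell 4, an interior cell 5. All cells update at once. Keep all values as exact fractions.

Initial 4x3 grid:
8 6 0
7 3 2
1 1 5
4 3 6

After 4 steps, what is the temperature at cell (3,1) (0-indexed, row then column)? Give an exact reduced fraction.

Answer: 1469011/432000

Derivation:
Step 1: cell (3,1) = 7/2
Step 2: cell (3,1) = 403/120
Step 3: cell (3,1) = 24689/7200
Step 4: cell (3,1) = 1469011/432000
Full grid after step 4:
  189701/43200 3528127/864000 473903/129600
  148553/36000 1357373/360000 190267/54000
  391649/108000 636299/180000 183637/54000
  222949/64800 1469011/432000 223849/64800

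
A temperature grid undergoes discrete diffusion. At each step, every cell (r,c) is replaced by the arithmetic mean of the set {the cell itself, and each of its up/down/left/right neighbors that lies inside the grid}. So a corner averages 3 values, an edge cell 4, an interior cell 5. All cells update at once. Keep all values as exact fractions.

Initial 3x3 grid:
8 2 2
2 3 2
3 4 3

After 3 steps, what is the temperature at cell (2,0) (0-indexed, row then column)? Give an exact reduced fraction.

Step 1: cell (2,0) = 3
Step 2: cell (2,0) = 41/12
Step 3: cell (2,0) = 2347/720
Full grid after step 3:
  2497/720 15569/4800 223/80
  2093/600 3039/1000 6847/2400
  2347/720 15019/4800 2017/720

Answer: 2347/720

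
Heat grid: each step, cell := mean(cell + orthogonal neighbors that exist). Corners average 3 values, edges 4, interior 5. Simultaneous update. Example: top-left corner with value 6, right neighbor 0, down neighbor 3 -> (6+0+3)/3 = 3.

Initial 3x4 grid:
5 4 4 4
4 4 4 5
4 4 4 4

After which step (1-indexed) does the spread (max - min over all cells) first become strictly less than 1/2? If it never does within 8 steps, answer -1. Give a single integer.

Answer: 1

Derivation:
Step 1: max=13/3, min=4, spread=1/3
  -> spread < 1/2 first at step 1
Step 2: max=1027/240, min=4, spread=67/240
Step 3: max=4561/1080, min=587/144, spread=317/2160
Step 4: max=3625051/864000, min=49123/12000, spread=17639/172800
Step 5: max=32580641/7776000, min=10658087/2592000, spread=30319/388800
Step 6: max=1949192959/466560000, min=641506853/155520000, spread=61681/1166400
Step 7: max=116854226981/27993600000, min=475678567/115200000, spread=1580419/34992000
Step 8: max=7001870194879/1679616000000, min=2315136014293/559872000000, spread=7057769/209952000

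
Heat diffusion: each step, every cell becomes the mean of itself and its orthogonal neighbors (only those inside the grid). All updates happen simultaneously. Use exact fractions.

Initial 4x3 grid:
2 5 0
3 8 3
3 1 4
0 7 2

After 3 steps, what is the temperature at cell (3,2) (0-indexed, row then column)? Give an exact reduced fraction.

Answer: 7631/2160

Derivation:
Step 1: cell (3,2) = 13/3
Step 2: cell (3,2) = 28/9
Step 3: cell (3,2) = 7631/2160
Full grid after step 3:
  749/216 17449/4800 181/54
  25931/7200 6811/2000 25981/7200
  22121/7200 10799/3000 23771/7200
  6941/2160 22321/7200 7631/2160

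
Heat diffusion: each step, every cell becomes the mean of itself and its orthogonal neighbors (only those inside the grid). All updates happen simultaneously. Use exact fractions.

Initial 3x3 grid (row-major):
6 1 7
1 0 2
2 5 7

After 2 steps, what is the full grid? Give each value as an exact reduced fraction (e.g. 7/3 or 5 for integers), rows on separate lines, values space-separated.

After step 1:
  8/3 7/2 10/3
  9/4 9/5 4
  8/3 7/2 14/3
After step 2:
  101/36 113/40 65/18
  563/240 301/100 69/20
  101/36 379/120 73/18

Answer: 101/36 113/40 65/18
563/240 301/100 69/20
101/36 379/120 73/18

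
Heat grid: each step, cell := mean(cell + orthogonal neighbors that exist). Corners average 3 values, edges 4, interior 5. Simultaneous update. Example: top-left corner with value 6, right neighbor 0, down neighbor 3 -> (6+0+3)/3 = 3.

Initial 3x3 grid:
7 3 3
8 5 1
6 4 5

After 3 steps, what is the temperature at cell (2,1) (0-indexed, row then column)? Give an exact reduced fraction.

Step 1: cell (2,1) = 5
Step 2: cell (2,1) = 139/30
Step 3: cell (2,1) = 4309/900
Full grid after step 3:
  26/5 32597/7200 497/135
  4383/800 13589/3000 27847/7200
  1937/360 4309/900 4291/1080

Answer: 4309/900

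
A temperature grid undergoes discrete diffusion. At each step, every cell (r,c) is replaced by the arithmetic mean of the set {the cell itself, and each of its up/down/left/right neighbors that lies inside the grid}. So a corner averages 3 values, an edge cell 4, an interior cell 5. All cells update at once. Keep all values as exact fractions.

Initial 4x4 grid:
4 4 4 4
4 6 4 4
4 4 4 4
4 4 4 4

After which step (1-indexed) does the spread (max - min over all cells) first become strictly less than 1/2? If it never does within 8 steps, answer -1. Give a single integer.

Step 1: max=9/2, min=4, spread=1/2
Step 2: max=111/25, min=4, spread=11/25
  -> spread < 1/2 first at step 2
Step 3: max=5167/1200, min=4, spread=367/1200
Step 4: max=23171/5400, min=1213/300, spread=1337/5400
Step 5: max=689669/162000, min=36469/9000, spread=33227/162000
Step 6: max=20654327/4860000, min=220049/54000, spread=849917/4860000
Step 7: max=616914347/145800000, min=3308533/810000, spread=21378407/145800000
Step 8: max=18462462371/4374000000, min=995688343/243000000, spread=540072197/4374000000

Answer: 2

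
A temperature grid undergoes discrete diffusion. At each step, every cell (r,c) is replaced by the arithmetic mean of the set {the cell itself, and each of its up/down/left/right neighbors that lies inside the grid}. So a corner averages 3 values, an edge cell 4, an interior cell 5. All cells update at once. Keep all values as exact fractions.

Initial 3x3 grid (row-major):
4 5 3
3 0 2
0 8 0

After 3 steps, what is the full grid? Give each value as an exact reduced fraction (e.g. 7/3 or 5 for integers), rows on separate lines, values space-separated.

Answer: 2317/720 10123/3600 6401/2160
39467/14400 2263/750 35717/14400
6391/2160 3041/1200 5921/2160

Derivation:
After step 1:
  4 3 10/3
  7/4 18/5 5/4
  11/3 2 10/3
After step 2:
  35/12 209/60 91/36
  781/240 58/25 691/240
  89/36 63/20 79/36
After step 3:
  2317/720 10123/3600 6401/2160
  39467/14400 2263/750 35717/14400
  6391/2160 3041/1200 5921/2160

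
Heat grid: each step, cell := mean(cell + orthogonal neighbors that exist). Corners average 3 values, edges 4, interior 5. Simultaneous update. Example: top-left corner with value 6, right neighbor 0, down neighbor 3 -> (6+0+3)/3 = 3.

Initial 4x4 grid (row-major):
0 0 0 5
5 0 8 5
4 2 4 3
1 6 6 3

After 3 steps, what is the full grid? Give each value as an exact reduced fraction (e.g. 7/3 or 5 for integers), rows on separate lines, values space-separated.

After step 1:
  5/3 0 13/4 10/3
  9/4 3 17/5 21/4
  3 16/5 23/5 15/4
  11/3 15/4 19/4 4
After step 2:
  47/36 95/48 599/240 71/18
  119/48 237/100 39/10 59/15
  727/240 351/100 197/50 22/5
  125/36 461/120 171/40 25/6
After step 3:
  415/216 14671/7200 887/288 7469/2160
  16531/7200 8543/3000 19967/6000 182/45
  22483/7200 20029/6000 801/200 411/100
  7447/2160 13589/3600 4867/1200 1541/360

Answer: 415/216 14671/7200 887/288 7469/2160
16531/7200 8543/3000 19967/6000 182/45
22483/7200 20029/6000 801/200 411/100
7447/2160 13589/3600 4867/1200 1541/360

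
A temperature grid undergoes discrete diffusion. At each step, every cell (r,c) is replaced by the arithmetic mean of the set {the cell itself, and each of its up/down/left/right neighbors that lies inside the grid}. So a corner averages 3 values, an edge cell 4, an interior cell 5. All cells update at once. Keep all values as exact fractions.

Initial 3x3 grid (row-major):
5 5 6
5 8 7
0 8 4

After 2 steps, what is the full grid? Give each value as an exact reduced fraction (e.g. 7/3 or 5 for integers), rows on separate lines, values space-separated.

After step 1:
  5 6 6
  9/2 33/5 25/4
  13/3 5 19/3
After step 2:
  31/6 59/10 73/12
  613/120 567/100 1511/240
  83/18 167/30 211/36

Answer: 31/6 59/10 73/12
613/120 567/100 1511/240
83/18 167/30 211/36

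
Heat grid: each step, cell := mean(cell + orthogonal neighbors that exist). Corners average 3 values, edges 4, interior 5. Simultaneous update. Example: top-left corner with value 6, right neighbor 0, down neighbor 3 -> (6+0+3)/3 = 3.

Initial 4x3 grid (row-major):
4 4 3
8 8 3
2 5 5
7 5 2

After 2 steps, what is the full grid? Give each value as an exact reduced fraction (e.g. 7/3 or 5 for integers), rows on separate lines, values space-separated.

Answer: 187/36 1141/240 77/18
329/60 128/25 523/120
31/6 123/25 35/8
179/36 221/48 25/6

Derivation:
After step 1:
  16/3 19/4 10/3
  11/2 28/5 19/4
  11/2 5 15/4
  14/3 19/4 4
After step 2:
  187/36 1141/240 77/18
  329/60 128/25 523/120
  31/6 123/25 35/8
  179/36 221/48 25/6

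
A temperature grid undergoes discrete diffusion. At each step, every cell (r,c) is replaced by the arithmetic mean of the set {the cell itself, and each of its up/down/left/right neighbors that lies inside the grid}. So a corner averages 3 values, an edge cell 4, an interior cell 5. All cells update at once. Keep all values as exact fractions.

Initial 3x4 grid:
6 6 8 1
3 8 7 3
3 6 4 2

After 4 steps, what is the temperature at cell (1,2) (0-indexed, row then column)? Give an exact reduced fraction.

Answer: 117859/24000

Derivation:
Step 1: cell (1,2) = 6
Step 2: cell (1,2) = 51/10
Step 3: cell (1,2) = 2031/400
Step 4: cell (1,2) = 117859/24000
Full grid after step 4:
  11941/2160 19661/3600 2069/400 1507/320
  19001/3600 31921/6000 117859/24000 261401/57600
  3677/720 11999/2400 34117/7200 37609/8640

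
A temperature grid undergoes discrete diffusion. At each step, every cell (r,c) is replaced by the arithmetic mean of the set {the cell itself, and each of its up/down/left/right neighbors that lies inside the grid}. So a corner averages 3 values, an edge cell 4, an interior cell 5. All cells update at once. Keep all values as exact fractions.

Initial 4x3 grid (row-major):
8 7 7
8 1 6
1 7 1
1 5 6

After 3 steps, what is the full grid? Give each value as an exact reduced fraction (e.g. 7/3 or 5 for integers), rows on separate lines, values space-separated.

After step 1:
  23/3 23/4 20/3
  9/2 29/5 15/4
  17/4 3 5
  7/3 19/4 4
After step 2:
  215/36 1553/240 97/18
  1333/240 114/25 1273/240
  169/48 114/25 63/16
  34/9 169/48 55/12
After step 3:
  6479/1080 80611/14400 6179/1080
  35293/7200 31739/6000 34543/7200
  31343/7200 24119/6000 3677/800
  779/216 59191/14400 289/72

Answer: 6479/1080 80611/14400 6179/1080
35293/7200 31739/6000 34543/7200
31343/7200 24119/6000 3677/800
779/216 59191/14400 289/72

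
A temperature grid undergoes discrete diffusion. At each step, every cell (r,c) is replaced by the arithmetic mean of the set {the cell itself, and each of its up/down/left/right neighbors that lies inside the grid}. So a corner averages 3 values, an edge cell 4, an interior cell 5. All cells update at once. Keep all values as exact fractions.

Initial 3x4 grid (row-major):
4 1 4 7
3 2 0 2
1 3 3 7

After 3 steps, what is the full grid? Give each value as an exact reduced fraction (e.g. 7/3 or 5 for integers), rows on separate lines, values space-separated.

After step 1:
  8/3 11/4 3 13/3
  5/2 9/5 11/5 4
  7/3 9/4 13/4 4
After step 2:
  95/36 613/240 737/240 34/9
  93/40 23/10 57/20 109/30
  85/36 289/120 117/40 15/4
After step 3:
  5413/2160 3803/1440 4411/1440 7547/2160
  77/32 199/80 3547/1200 1261/360
  1277/540 1799/720 179/60 1237/360

Answer: 5413/2160 3803/1440 4411/1440 7547/2160
77/32 199/80 3547/1200 1261/360
1277/540 1799/720 179/60 1237/360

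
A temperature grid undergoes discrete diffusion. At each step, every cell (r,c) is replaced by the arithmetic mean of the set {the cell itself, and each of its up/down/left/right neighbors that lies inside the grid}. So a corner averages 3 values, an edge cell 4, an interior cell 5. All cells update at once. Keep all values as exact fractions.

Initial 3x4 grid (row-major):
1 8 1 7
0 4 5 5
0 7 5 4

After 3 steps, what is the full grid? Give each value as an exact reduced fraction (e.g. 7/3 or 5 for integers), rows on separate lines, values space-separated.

After step 1:
  3 7/2 21/4 13/3
  5/4 24/5 4 21/4
  7/3 4 21/4 14/3
After step 2:
  31/12 331/80 205/48 89/18
  683/240 351/100 491/100 73/16
  91/36 983/240 215/48 91/18
After step 3:
  287/90 8701/2400 32873/7200 124/27
  41281/14400 23399/6000 8693/2000 7789/1600
  3409/1080 26303/7200 33373/7200 1015/216

Answer: 287/90 8701/2400 32873/7200 124/27
41281/14400 23399/6000 8693/2000 7789/1600
3409/1080 26303/7200 33373/7200 1015/216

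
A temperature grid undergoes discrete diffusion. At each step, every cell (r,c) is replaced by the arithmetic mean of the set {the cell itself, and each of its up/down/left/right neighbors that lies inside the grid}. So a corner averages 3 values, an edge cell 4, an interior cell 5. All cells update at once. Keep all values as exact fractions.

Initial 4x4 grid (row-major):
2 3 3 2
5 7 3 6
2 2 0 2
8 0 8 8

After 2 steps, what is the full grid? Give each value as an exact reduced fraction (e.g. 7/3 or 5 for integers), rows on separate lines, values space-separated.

Answer: 133/36 83/24 419/120 29/9
187/48 71/20 84/25 883/240
827/240 359/100 17/5 65/16
145/36 421/120 35/8 14/3

Derivation:
After step 1:
  10/3 15/4 11/4 11/3
  4 4 19/5 13/4
  17/4 11/5 3 4
  10/3 9/2 4 6
After step 2:
  133/36 83/24 419/120 29/9
  187/48 71/20 84/25 883/240
  827/240 359/100 17/5 65/16
  145/36 421/120 35/8 14/3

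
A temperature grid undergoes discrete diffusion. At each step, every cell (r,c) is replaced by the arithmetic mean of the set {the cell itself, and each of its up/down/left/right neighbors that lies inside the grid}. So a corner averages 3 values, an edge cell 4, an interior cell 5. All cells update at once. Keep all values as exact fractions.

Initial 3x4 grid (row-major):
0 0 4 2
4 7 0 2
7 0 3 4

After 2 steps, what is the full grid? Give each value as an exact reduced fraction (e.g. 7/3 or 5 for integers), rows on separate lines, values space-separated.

Answer: 103/36 467/240 607/240 37/18
117/40 169/50 213/100 163/60
149/36 89/30 61/20 9/4

Derivation:
After step 1:
  4/3 11/4 3/2 8/3
  9/2 11/5 16/5 2
  11/3 17/4 7/4 3
After step 2:
  103/36 467/240 607/240 37/18
  117/40 169/50 213/100 163/60
  149/36 89/30 61/20 9/4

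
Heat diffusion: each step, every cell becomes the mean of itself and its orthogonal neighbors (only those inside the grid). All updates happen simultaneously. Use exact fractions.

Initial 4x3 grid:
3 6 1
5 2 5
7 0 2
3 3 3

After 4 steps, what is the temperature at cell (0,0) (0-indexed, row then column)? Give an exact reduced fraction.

Step 1: cell (0,0) = 14/3
Step 2: cell (0,0) = 143/36
Step 3: cell (0,0) = 1067/270
Step 4: cell (0,0) = 60811/16200
Full grid after step 4:
  60811/16200 773533/216000 1993/600
  397769/108000 152311/45000 396/125
  374479/108000 382171/120000 9847/3375
  430243/129600 879529/288000 366443/129600

Answer: 60811/16200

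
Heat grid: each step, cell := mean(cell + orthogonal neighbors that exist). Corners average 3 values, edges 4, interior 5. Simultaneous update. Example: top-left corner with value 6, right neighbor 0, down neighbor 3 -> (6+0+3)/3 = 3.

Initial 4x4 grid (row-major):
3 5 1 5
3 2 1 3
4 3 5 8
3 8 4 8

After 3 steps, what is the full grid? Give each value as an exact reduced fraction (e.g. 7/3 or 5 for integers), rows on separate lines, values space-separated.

After step 1:
  11/3 11/4 3 3
  3 14/5 12/5 17/4
  13/4 22/5 21/5 6
  5 9/2 25/4 20/3
After step 2:
  113/36 733/240 223/80 41/12
  763/240 307/100 333/100 313/80
  313/80 383/100 93/20 1267/240
  17/4 403/80 1297/240 227/36
After step 3:
  1687/540 21691/7200 7553/2400 607/180
  23941/7200 4939/1500 71/20 9563/2400
  9103/2400 41/10 1687/375 7253/1440
  22/5 11113/2400 7703/1440 1529/270

Answer: 1687/540 21691/7200 7553/2400 607/180
23941/7200 4939/1500 71/20 9563/2400
9103/2400 41/10 1687/375 7253/1440
22/5 11113/2400 7703/1440 1529/270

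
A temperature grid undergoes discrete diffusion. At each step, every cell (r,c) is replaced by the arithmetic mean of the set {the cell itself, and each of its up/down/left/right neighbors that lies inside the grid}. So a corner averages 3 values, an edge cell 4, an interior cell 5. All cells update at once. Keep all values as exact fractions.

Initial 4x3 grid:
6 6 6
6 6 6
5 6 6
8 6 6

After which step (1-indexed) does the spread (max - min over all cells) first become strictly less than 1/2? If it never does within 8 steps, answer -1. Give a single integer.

Answer: 2

Derivation:
Step 1: max=13/2, min=23/4, spread=3/4
Step 2: max=229/36, min=591/100, spread=203/450
  -> spread < 1/2 first at step 2
Step 3: max=44633/7200, min=1787/300, spread=349/1440
Step 4: max=399803/64800, min=32209/5400, spread=2659/12960
Step 5: max=23812117/3888000, min=806839/135000, spread=2875769/19440000
Step 6: max=1425754583/233280000, min=2155771/360000, spread=1152599/9331200
Step 7: max=85303549597/13996800000, min=5828321393/972000000, spread=6878607689/69984000000
Step 8: max=5110945429223/839808000000, min=136783457/22781250, spread=548480563/6718464000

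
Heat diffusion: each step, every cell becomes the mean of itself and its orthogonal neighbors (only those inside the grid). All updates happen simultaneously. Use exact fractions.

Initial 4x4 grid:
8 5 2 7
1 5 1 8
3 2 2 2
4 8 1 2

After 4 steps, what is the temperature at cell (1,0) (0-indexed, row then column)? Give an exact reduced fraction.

Answer: 819943/216000

Derivation:
Step 1: cell (1,0) = 17/4
Step 2: cell (1,0) = 853/240
Step 3: cell (1,0) = 28909/7200
Step 4: cell (1,0) = 819943/216000
Full grid after step 4:
  133697/32400 865063/216000 902791/216000 53369/12960
  819943/216000 346973/90000 131039/36000 103697/27000
  10837/2880 203357/60000 75641/22500 85847/27000
  25801/7200 12551/3600 163789/54000 49423/16200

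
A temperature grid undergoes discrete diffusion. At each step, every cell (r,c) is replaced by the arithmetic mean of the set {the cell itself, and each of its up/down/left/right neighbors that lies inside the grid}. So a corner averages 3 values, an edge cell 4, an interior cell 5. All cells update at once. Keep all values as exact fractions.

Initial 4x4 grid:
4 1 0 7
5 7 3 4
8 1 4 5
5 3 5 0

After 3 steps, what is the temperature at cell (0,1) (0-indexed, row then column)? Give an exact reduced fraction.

Step 1: cell (0,1) = 3
Step 2: cell (0,1) = 749/240
Step 3: cell (0,1) = 26291/7200
Full grid after step 3:
  4177/1080 26291/7200 24691/7200 7771/2160
  31991/7200 11521/3000 4421/1200 13403/3600
  32471/7200 1007/240 439/120 12919/3600
  9941/2160 898/225 3211/900 3703/1080

Answer: 26291/7200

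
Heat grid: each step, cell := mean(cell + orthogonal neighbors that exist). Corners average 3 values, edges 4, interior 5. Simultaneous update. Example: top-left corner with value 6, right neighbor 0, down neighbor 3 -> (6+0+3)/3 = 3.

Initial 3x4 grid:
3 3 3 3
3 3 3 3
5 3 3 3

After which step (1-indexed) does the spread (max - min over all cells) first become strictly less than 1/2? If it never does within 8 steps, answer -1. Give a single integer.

Answer: 3

Derivation:
Step 1: max=11/3, min=3, spread=2/3
Step 2: max=32/9, min=3, spread=5/9
Step 3: max=365/108, min=3, spread=41/108
  -> spread < 1/2 first at step 3
Step 4: max=43097/12960, min=3, spread=4217/12960
Step 5: max=2541949/777600, min=10879/3600, spread=38417/155520
Step 6: max=151168211/46656000, min=218597/72000, spread=1903471/9331200
Step 7: max=8999069089/2799360000, min=6595759/2160000, spread=18038617/111974400
Step 8: max=537152982851/167961600000, min=596126759/194400000, spread=883978523/6718464000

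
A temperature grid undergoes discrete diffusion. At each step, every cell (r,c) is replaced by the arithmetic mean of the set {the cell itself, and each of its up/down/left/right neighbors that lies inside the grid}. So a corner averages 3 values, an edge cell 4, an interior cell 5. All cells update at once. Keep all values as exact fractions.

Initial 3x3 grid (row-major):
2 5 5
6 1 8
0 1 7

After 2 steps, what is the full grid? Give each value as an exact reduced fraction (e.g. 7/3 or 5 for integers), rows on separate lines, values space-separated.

Answer: 59/18 1067/240 29/6
787/240 86/25 1247/240
41/18 847/240 77/18

Derivation:
After step 1:
  13/3 13/4 6
  9/4 21/5 21/4
  7/3 9/4 16/3
After step 2:
  59/18 1067/240 29/6
  787/240 86/25 1247/240
  41/18 847/240 77/18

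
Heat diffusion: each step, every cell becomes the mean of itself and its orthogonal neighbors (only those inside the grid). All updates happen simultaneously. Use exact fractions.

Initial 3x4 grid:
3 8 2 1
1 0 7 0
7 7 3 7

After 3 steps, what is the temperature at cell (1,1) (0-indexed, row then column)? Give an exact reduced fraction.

Answer: 1667/400

Derivation:
Step 1: cell (1,1) = 23/5
Step 2: cell (1,1) = 69/20
Step 3: cell (1,1) = 1667/400
Full grid after step 3:
  1381/360 1639/480 341/96 1019/360
  3569/960 1667/400 821/240 10307/2880
  87/20 1969/480 1265/288 494/135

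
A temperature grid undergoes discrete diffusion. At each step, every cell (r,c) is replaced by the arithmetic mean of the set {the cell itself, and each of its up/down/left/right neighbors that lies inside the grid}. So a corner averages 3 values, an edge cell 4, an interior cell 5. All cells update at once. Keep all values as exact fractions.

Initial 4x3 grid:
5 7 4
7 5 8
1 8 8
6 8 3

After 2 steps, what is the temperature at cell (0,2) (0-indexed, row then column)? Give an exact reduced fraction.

Step 1: cell (0,2) = 19/3
Step 2: cell (0,2) = 107/18
Full grid after step 2:
  193/36 299/48 107/18
  35/6 29/5 79/12
  21/4 63/10 19/3
  67/12 283/48 58/9

Answer: 107/18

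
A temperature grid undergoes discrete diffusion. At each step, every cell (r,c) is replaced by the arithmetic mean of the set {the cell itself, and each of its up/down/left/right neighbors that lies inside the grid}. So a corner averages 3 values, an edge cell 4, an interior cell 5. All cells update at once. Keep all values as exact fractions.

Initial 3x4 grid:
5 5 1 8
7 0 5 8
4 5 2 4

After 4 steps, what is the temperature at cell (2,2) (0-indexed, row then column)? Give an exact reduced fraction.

Answer: 905737/216000

Derivation:
Step 1: cell (2,2) = 4
Step 2: cell (2,2) = 877/240
Step 3: cell (2,2) = 31081/7200
Step 4: cell (2,2) = 905737/216000
Full grid after step 4:
  135863/32400 58627/13500 238153/54000 626507/129600
  308929/72000 81249/20000 1608607/360000 3998843/864000
  264551/64800 902657/216000 905737/216000 597857/129600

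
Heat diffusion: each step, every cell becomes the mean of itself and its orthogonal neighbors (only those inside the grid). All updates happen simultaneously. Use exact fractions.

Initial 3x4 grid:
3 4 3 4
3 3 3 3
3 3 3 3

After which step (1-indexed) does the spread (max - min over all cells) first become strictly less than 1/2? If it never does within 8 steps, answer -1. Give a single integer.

Answer: 2

Derivation:
Step 1: max=7/2, min=3, spread=1/2
Step 2: max=121/36, min=3, spread=13/36
  -> spread < 1/2 first at step 2
Step 3: max=23657/7200, min=607/200, spread=361/1440
Step 4: max=420769/129600, min=16561/5400, spread=4661/25920
Step 5: max=20838863/6480000, min=6676621/2160000, spread=809/6480
Step 6: max=1493770399/466560000, min=60355301/19440000, spread=1809727/18662400
Step 7: max=89225247941/27993600000, min=454600573/145800000, spread=77677517/1119744000
Step 8: max=5340746394319/1679616000000, min=36451066451/11664000000, spread=734342603/13436928000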